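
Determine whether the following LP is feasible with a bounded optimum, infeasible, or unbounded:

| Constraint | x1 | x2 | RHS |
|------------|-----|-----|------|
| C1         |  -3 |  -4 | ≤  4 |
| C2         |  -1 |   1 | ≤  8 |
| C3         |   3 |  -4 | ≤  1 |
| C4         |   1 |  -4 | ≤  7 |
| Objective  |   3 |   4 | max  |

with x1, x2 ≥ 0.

Unbounded (objective can increase without bound)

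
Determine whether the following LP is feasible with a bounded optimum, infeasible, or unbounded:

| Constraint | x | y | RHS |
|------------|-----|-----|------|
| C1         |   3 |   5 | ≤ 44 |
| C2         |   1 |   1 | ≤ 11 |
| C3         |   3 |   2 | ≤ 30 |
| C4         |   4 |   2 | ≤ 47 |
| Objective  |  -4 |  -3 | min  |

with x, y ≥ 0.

Feasible with a bounded optimal solution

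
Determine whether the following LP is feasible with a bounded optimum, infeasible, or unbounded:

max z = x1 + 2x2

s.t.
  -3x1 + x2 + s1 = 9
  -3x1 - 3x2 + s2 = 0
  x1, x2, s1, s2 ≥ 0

Unbounded (objective can increase without bound)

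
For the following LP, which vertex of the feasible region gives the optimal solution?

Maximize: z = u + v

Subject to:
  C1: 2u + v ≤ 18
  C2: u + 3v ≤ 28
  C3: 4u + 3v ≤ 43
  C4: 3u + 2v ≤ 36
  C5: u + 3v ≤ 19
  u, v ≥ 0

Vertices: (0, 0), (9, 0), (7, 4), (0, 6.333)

Evaluate the objective at each vertex of the feasible region:
  z(0, 0) = 0
  z(9, 0) = 9
  z(7, 4) = 11  ←
  z(0, 6.333) = 6.333
The maximum is at u = 7, v = 4.

(7, 4)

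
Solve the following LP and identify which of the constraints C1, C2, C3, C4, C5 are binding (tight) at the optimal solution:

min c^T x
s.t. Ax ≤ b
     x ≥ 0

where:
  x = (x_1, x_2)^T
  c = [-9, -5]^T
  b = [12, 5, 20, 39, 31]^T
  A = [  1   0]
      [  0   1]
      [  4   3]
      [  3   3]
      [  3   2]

At x_1 = 5, x_2 = 0, compute slack b - a·x for each constraint:
  C1: 12 − 5 = 7  (slack)
  C2: 5 − 0 = 5  (slack)
  C3: 20 − 20 = 0  (binding)
  C4: 39 − 15 = 24  (slack)
  C5: 31 − 15 = 16  (slack)

Optimal: x_1 = 5, x_2 = 0
Binding: C3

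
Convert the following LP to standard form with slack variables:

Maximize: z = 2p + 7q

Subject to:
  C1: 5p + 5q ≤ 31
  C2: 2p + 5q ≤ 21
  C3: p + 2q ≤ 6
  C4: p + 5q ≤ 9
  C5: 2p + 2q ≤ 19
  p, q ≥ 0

max z = 2p + 7q

s.t.
  5p + 5q + s1 = 31
  2p + 5q + s2 = 21
  p + 2q + s3 = 6
  p + 5q + s4 = 9
  2p + 2q + s5 = 19
  p, q, s1, s2, s3, s4, s5 ≥ 0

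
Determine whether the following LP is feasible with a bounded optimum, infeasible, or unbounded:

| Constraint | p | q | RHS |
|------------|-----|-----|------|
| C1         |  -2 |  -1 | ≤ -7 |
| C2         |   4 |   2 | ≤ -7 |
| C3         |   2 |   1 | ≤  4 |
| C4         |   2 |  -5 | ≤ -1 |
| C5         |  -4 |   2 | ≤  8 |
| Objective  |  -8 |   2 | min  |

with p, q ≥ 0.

Infeasible (no feasible solution exists)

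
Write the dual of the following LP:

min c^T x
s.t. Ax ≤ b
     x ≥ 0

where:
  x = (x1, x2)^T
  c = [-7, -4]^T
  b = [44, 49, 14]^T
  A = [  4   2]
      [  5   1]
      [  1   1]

Primal min cᵀx s.t. Ax ≤ b, x ≥ 0  →  Dual max −bᵀy s.t. Aᵀy ≥ −c, y ≥ 0.

Maximize: z = -44y1 - 49y2 - 14y3

Subject to:
  4y1 + 5y2 + y3 ≥ 7
  2y1 + y2 + y3 ≥ 4
  y1, y2, y3 ≥ 0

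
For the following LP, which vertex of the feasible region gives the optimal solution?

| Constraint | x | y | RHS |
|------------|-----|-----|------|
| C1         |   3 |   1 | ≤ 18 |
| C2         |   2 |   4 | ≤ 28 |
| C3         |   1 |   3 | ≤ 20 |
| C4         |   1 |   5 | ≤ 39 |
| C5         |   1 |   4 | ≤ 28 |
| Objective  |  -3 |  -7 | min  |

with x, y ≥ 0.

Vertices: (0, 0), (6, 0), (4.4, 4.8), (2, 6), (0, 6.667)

Evaluate the objective at each vertex of the feasible region:
  z(0, 0) = 0
  z(6, 0) = -18
  z(4.4, 4.8) = -46.8
  z(2, 6) = -48  ←
  z(0, 6.667) = -46.67
The minimum is at x = 2, y = 6.

(2, 6)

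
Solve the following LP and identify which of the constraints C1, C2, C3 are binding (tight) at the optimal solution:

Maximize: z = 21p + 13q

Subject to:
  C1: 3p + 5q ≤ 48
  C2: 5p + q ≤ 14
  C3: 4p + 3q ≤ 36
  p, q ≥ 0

At p = 1, q = 9, compute slack b - a·x for each constraint:
  C1: 48 − 48 = 0  (binding)
  C2: 14 − 14 = 0  (binding)
  C3: 36 − 31 = 5  (slack)

Optimal: p = 1, q = 9
Binding: C1, C2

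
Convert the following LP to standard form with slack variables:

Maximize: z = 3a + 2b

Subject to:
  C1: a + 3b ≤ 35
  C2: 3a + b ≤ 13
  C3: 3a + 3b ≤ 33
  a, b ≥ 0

max z = 3a + 2b

s.t.
  a + 3b + s1 = 35
  3a + b + s2 = 13
  3a + 3b + s3 = 33
  a, b, s1, s2, s3 ≥ 0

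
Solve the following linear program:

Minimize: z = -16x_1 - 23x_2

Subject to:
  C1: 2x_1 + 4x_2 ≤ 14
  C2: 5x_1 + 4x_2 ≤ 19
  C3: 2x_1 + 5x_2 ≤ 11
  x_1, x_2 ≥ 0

Evaluate the objective at each vertex of the feasible region:
  z(0, 0) = 0
  z(3.8, 0) = -60.8
  z(3, 1) = -71  ←
  z(0, 2.2) = -50.6
The minimum is at x_1 = 3, x_2 = 1.

x_1 = 3, x_2 = 1, z = -71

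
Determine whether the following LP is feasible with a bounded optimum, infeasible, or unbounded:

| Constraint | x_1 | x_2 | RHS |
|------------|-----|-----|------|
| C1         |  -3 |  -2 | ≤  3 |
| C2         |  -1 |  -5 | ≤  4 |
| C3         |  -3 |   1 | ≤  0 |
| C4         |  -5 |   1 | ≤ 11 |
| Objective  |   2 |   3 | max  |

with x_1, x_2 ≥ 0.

Unbounded (objective can increase without bound)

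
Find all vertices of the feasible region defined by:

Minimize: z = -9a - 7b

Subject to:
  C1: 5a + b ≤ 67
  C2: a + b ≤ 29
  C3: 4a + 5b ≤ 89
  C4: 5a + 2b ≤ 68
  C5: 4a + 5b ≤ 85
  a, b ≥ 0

(0, 0), (13.4, 0), (13.2, 1), (10, 9), (0, 17)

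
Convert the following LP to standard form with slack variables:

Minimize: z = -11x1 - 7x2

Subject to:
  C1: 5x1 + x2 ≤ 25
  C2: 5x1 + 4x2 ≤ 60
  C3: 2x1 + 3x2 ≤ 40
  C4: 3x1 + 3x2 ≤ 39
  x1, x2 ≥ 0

min z = -11x1 - 7x2

s.t.
  5x1 + x2 + s1 = 25
  5x1 + 4x2 + s2 = 60
  2x1 + 3x2 + s3 = 40
  3x1 + 3x2 + s4 = 39
  x1, x2, s1, s2, s3, s4 ≥ 0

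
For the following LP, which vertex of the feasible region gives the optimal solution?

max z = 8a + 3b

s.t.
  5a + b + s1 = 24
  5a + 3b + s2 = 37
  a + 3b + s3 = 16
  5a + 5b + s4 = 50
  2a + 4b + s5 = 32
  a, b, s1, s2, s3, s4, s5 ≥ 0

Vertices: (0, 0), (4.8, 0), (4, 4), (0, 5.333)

Evaluate the objective at each vertex of the feasible region:
  z(0, 0) = 0
  z(4.8, 0) = 38.4
  z(4, 4) = 44  ←
  z(0, 5.333) = 16
The maximum is at a = 4, b = 4.

(4, 4)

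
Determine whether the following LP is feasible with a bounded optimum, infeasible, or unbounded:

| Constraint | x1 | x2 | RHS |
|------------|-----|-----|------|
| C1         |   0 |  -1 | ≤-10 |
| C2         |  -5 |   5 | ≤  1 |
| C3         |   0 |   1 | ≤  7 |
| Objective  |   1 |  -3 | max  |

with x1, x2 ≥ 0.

Infeasible (no feasible solution exists)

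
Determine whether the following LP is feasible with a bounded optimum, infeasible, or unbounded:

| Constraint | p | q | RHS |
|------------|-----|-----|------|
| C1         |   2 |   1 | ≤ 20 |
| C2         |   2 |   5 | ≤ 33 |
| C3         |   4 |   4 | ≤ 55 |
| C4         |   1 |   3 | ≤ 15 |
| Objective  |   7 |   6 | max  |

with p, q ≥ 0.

Feasible with a bounded optimal solution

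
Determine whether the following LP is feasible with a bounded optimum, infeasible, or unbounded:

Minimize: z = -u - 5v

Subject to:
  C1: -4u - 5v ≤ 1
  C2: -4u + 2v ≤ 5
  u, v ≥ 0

Unbounded (objective can decrease without bound)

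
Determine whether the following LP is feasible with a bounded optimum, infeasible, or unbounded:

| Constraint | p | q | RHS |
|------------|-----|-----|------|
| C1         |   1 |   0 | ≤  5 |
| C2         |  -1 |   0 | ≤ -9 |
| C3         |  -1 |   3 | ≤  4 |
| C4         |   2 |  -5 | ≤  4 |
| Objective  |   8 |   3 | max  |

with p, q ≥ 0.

Infeasible (no feasible solution exists)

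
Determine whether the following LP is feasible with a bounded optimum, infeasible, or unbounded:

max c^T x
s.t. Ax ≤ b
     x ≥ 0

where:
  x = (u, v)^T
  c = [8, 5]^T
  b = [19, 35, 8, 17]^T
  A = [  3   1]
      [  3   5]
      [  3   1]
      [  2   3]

Feasible with a bounded optimal solution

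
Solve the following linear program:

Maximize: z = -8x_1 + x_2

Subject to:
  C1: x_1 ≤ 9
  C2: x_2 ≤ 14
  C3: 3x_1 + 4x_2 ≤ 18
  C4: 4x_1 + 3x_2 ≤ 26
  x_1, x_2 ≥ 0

Evaluate the objective at each vertex of the feasible region:
  z(0, 0) = 0
  z(6, 0) = -48
  z(0, 4.5) = 4.5  ←
The maximum is at x_1 = 0, x_2 = 4.5.

x_1 = 0, x_2 = 4.5, z = 4.5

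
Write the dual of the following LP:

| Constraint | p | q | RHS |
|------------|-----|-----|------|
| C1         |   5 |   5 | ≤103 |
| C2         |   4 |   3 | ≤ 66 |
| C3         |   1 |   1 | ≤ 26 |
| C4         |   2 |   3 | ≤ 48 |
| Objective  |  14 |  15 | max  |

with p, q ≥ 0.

Primal max cᵀx s.t. Ax ≤ b, x ≥ 0  →  Dual min bᵀy s.t. Aᵀy ≥ c, y ≥ 0.

Minimize: z = 103y1 + 66y2 + 26y3 + 48y4

Subject to:
  5y1 + 4y2 + y3 + 2y4 ≥ 14
  5y1 + 3y2 + y3 + 3y4 ≥ 15
  y1, y2, y3, y4 ≥ 0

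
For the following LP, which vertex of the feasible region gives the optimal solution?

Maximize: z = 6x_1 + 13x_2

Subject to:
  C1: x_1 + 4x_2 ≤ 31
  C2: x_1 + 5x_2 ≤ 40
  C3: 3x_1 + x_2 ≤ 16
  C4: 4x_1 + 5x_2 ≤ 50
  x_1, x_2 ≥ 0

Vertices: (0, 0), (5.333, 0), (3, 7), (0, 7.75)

Evaluate the objective at each vertex of the feasible region:
  z(0, 0) = 0
  z(5.333, 0) = 32
  z(3, 7) = 109  ←
  z(0, 7.75) = 100.8
The maximum is at x_1 = 3, x_2 = 7.

(3, 7)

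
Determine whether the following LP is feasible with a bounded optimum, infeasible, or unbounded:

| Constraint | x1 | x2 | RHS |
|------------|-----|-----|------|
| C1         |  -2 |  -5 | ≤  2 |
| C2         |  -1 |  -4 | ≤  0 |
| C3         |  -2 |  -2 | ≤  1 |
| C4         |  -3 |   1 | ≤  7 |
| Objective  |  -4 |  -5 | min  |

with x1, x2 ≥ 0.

Unbounded (objective can decrease without bound)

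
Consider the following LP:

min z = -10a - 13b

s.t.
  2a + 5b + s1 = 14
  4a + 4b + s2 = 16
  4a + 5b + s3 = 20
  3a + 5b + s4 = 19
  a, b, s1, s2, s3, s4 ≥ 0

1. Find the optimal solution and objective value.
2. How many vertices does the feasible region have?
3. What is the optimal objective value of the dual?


1. a = 2, b = 2, z = -46
2. 4
3. -46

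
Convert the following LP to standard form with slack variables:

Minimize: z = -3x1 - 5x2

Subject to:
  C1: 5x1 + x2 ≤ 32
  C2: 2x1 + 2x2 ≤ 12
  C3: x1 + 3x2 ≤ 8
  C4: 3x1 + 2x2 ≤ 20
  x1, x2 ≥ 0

min z = -3x1 - 5x2

s.t.
  5x1 + x2 + s1 = 32
  2x1 + 2x2 + s2 = 12
  x1 + 3x2 + s3 = 8
  3x1 + 2x2 + s4 = 20
  x1, x2, s1, s2, s3, s4 ≥ 0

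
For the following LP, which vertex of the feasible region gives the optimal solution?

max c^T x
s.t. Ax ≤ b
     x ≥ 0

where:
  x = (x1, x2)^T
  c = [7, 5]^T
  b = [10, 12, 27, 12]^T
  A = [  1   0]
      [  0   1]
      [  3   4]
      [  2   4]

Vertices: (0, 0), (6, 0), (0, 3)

Evaluate the objective at each vertex of the feasible region:
  z(0, 0) = 0
  z(6, 0) = 42  ←
  z(0, 3) = 15
The maximum is at x1 = 6, x2 = 0.

(6, 0)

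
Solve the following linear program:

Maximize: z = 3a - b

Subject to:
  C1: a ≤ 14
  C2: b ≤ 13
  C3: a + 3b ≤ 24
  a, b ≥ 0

Evaluate the objective at each vertex of the feasible region:
  z(0, 0) = 0
  z(14, 0) = 42  ←
  z(14, 3.333) = 38.67
  z(0, 8) = -8
The maximum is at a = 14, b = 0.

a = 14, b = 0, z = 42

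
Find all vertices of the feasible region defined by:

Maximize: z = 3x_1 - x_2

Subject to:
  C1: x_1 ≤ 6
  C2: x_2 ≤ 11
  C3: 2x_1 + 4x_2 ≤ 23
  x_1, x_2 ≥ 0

(0, 0), (6, 0), (6, 2.75), (0, 5.75)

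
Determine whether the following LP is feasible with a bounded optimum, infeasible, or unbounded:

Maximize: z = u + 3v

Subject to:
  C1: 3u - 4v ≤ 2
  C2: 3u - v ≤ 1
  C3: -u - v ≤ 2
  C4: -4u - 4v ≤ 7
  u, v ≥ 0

Unbounded (objective can increase without bound)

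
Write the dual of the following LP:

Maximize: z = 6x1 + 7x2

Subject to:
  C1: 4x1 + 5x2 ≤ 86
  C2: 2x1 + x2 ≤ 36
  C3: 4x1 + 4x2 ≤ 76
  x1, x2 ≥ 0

Primal max cᵀx s.t. Ax ≤ b, x ≥ 0  →  Dual min bᵀy s.t. Aᵀy ≥ c, y ≥ 0.

Minimize: z = 86y1 + 36y2 + 76y3

Subject to:
  4y1 + 2y2 + 4y3 ≥ 6
  5y1 + y2 + 4y3 ≥ 7
  y1, y2, y3 ≥ 0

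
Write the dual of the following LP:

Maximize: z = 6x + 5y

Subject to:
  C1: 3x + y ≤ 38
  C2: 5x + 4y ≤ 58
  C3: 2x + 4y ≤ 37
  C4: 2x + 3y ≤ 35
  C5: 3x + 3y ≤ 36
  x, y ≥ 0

Primal max cᵀx s.t. Ax ≤ b, x ≥ 0  →  Dual min bᵀy s.t. Aᵀy ≥ c, y ≥ 0.

Minimize: z = 38y1 + 58y2 + 37y3 + 35y4 + 36y5

Subject to:
  3y1 + 5y2 + 2y3 + 2y4 + 3y5 ≥ 6
  y1 + 4y2 + 4y3 + 3y4 + 3y5 ≥ 5
  y1, y2, y3, y4, y5 ≥ 0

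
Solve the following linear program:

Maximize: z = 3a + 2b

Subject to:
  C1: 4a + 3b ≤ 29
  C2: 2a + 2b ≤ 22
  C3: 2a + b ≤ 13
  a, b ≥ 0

Evaluate the objective at each vertex of the feasible region:
  z(0, 0) = 0
  z(6.5, 0) = 19.5
  z(5, 3) = 21  ←
  z(0, 9.667) = 19.33
The maximum is at a = 5, b = 3.

a = 5, b = 3, z = 21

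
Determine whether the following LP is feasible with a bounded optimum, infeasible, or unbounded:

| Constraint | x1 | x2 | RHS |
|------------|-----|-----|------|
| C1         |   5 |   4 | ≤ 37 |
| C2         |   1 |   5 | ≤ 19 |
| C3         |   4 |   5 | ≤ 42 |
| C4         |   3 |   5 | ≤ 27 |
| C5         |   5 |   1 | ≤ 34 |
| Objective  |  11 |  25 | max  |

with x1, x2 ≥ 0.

Feasible with a bounded optimal solution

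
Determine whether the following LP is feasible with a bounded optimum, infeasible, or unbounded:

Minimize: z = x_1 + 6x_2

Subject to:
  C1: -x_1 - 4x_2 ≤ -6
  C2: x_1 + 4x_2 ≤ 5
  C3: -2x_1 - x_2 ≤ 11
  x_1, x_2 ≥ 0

Infeasible (no feasible solution exists)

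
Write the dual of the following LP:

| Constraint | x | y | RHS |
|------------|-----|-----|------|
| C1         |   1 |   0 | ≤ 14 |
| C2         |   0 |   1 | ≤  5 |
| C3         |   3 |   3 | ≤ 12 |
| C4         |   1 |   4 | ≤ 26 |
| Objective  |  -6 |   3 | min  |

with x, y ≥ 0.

Primal min cᵀx s.t. Ax ≤ b, x ≥ 0  →  Dual max −bᵀy s.t. Aᵀy ≥ −c, y ≥ 0.

Maximize: z = -14y1 - 5y2 - 12y3 - 26y4

Subject to:
  y1 + 3y3 + y4 ≥ 6
  y2 + 3y3 + 4y4 ≥ -3
  y1, y2, y3, y4 ≥ 0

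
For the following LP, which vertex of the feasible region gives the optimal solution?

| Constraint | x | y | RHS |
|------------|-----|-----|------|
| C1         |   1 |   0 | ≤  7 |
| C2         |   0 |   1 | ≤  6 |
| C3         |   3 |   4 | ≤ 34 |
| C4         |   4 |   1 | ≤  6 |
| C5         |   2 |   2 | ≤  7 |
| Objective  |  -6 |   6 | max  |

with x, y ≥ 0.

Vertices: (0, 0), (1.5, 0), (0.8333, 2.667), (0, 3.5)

Evaluate the objective at each vertex of the feasible region:
  z(0, 0) = 0
  z(1.5, 0) = -9
  z(0.8333, 2.667) = 11
  z(0, 3.5) = 21  ←
The maximum is at x = 0, y = 3.5.

(0, 3.5)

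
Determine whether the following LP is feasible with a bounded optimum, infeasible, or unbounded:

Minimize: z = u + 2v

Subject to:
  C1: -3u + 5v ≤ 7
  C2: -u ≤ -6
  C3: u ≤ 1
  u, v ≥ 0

Infeasible (no feasible solution exists)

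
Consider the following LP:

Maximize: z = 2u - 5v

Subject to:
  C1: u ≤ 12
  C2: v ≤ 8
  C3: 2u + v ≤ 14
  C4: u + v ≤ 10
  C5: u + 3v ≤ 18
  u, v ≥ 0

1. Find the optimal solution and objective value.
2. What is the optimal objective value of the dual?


1. u = 7, v = 0, z = 14
2. 14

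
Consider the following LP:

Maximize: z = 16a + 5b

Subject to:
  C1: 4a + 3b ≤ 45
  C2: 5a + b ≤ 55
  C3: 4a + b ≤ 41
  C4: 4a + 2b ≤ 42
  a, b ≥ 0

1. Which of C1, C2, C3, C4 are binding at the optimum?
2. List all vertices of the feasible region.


1. C3, C4
2. (0, 0), (10.25, 0), (10, 1), (9, 3), (0, 15)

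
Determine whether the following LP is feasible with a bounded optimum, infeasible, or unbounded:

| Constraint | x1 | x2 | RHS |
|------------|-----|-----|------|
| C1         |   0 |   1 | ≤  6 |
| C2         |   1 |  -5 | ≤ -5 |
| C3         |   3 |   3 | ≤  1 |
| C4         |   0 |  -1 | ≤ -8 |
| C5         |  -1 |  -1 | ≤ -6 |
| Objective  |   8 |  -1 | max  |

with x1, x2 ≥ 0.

Infeasible (no feasible solution exists)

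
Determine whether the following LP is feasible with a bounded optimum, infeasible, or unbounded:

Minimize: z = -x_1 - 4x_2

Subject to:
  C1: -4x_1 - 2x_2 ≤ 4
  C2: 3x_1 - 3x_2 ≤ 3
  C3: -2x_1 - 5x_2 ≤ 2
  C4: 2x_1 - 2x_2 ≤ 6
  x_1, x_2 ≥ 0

Unbounded (objective can decrease without bound)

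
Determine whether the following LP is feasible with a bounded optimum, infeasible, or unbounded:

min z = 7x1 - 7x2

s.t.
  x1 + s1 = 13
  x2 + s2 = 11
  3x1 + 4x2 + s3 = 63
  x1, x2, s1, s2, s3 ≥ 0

Feasible with a bounded optimal solution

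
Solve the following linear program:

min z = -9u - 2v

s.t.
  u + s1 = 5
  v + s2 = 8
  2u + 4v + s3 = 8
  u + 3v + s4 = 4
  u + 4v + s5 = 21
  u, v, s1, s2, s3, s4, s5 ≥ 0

Evaluate the objective at each vertex of the feasible region:
  z(0, 0) = 0
  z(4, 0) = -36  ←
  z(0, 1.333) = -2.667
The minimum is at u = 4, v = 0.

u = 4, v = 0, z = -36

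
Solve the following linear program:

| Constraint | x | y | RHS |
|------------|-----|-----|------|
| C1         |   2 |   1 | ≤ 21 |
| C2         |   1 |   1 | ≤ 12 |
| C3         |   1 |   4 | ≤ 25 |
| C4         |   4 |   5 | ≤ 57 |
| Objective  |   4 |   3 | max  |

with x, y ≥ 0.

Evaluate the objective at each vertex of the feasible region:
  z(0, 0) = 0
  z(10.5, 0) = 42
  z(9, 3) = 45  ←
  z(7.667, 4.333) = 43.67
  z(0, 6.25) = 18.75
The maximum is at x = 9, y = 3.

x = 9, y = 3, z = 45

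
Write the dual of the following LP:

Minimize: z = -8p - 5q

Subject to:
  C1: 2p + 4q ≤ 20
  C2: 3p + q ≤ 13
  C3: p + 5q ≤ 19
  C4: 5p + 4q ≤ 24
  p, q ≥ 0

Primal min cᵀx s.t. Ax ≤ b, x ≥ 0  →  Dual max −bᵀy s.t. Aᵀy ≥ −c, y ≥ 0.

Maximize: z = -20y1 - 13y2 - 19y3 - 24y4

Subject to:
  2y1 + 3y2 + y3 + 5y4 ≥ 8
  4y1 + y2 + 5y3 + 4y4 ≥ 5
  y1, y2, y3, y4 ≥ 0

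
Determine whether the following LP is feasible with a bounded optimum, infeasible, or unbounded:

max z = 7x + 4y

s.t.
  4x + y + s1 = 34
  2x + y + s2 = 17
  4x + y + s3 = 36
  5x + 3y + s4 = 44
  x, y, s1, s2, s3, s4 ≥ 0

Feasible with a bounded optimal solution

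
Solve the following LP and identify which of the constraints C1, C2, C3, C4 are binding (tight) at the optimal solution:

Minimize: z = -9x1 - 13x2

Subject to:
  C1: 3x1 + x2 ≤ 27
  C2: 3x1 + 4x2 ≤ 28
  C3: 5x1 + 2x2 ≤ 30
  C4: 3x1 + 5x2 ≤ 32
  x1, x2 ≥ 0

At x1 = 4, x2 = 4, compute slack b - a·x for each constraint:
  C1: 27 − 16 = 11  (slack)
  C2: 28 − 28 = 0  (binding)
  C3: 30 − 28 = 2  (slack)
  C4: 32 − 32 = 0  (binding)

Optimal: x1 = 4, x2 = 4
Binding: C2, C4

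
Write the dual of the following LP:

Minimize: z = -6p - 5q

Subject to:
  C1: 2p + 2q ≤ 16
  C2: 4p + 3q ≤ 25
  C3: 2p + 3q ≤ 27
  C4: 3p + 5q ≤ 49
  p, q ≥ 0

Primal min cᵀx s.t. Ax ≤ b, x ≥ 0  →  Dual max −bᵀy s.t. Aᵀy ≥ −c, y ≥ 0.

Maximize: z = -16y1 - 25y2 - 27y3 - 49y4

Subject to:
  2y1 + 4y2 + 2y3 + 3y4 ≥ 6
  2y1 + 3y2 + 3y3 + 5y4 ≥ 5
  y1, y2, y3, y4 ≥ 0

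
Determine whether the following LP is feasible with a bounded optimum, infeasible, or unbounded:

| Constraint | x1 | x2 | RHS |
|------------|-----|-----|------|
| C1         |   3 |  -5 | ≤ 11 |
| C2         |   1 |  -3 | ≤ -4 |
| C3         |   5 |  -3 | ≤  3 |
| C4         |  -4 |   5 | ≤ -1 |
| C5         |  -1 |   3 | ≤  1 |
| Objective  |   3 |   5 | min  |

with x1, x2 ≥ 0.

Infeasible (no feasible solution exists)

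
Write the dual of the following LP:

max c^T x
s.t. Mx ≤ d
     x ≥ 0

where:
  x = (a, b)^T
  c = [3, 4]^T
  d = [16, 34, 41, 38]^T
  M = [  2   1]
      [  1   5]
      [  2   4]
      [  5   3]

Primal max cᵀx s.t. Ax ≤ b, x ≥ 0  →  Dual min bᵀy s.t. Aᵀy ≥ c, y ≥ 0.

Minimize: z = 16y1 + 34y2 + 41y3 + 38y4

Subject to:
  2y1 + y2 + 2y3 + 5y4 ≥ 3
  y1 + 5y2 + 4y3 + 3y4 ≥ 4
  y1, y2, y3, y4 ≥ 0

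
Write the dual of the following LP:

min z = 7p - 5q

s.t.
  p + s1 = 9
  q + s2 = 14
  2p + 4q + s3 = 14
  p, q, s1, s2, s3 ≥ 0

Primal min cᵀx s.t. Ax ≤ b, x ≥ 0  →  Dual max −bᵀy s.t. Aᵀy ≥ −c, y ≥ 0.

Maximize: z = -9y1 - 14y2 - 14y3

Subject to:
  y1 + 2y3 ≥ -7
  y2 + 4y3 ≥ 5
  y1, y2, y3 ≥ 0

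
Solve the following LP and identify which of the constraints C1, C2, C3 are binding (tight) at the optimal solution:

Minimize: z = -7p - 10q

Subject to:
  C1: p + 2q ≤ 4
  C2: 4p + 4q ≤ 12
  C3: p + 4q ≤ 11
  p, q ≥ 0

At p = 2, q = 1, compute slack b - a·x for each constraint:
  C1: 4 − 4 = 0  (binding)
  C2: 12 − 12 = 0  (binding)
  C3: 11 − 6 = 5  (slack)

Optimal: p = 2, q = 1
Binding: C1, C2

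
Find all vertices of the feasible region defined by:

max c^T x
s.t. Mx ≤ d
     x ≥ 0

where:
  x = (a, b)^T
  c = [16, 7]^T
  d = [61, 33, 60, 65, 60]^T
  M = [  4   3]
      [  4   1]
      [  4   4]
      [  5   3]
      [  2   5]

(0, 0), (8.25, 0), (6, 9), (5, 10), (0, 12)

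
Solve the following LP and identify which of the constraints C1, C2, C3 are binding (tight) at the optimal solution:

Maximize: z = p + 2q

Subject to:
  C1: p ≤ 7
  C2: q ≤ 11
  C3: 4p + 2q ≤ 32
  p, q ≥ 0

At p = 2.5, q = 11, compute slack b - a·x for each constraint:
  C1: 7 − 2.5 = 4.5  (slack)
  C2: 11 − 11 = 0  (binding)
  C3: 32 − 32 = 0  (binding)

Optimal: p = 2.5, q = 11
Binding: C2, C3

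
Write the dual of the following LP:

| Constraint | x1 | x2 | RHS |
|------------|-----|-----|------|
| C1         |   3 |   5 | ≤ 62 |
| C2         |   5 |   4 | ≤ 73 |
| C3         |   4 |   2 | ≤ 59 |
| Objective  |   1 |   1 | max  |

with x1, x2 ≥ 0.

Primal max cᵀx s.t. Ax ≤ b, x ≥ 0  →  Dual min bᵀy s.t. Aᵀy ≥ c, y ≥ 0.

Minimize: z = 62y1 + 73y2 + 59y3

Subject to:
  3y1 + 5y2 + 4y3 ≥ 1
  5y1 + 4y2 + 2y3 ≥ 1
  y1, y2, y3 ≥ 0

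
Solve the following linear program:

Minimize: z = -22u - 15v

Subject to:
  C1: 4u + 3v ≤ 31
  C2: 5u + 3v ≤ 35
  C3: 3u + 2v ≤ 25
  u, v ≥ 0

Evaluate the objective at each vertex of the feasible region:
  z(0, 0) = 0
  z(7, 0) = -154
  z(4, 5) = -163  ←
  z(0, 10.33) = -155
The minimum is at u = 4, v = 5.

u = 4, v = 5, z = -163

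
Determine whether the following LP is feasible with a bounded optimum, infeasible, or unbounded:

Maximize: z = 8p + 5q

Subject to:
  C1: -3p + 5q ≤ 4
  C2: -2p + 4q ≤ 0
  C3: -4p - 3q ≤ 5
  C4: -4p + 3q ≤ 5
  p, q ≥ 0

Unbounded (objective can increase without bound)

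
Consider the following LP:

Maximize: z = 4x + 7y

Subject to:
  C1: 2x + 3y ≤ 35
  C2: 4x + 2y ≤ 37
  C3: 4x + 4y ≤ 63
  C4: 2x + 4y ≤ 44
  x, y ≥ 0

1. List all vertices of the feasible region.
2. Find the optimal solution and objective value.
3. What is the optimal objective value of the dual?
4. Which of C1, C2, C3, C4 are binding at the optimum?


1. (0, 0), (9.25, 0), (5.125, 8.25), (4, 9), (0, 11)
2. x = 4, y = 9, z = 79
3. 79
4. C1, C4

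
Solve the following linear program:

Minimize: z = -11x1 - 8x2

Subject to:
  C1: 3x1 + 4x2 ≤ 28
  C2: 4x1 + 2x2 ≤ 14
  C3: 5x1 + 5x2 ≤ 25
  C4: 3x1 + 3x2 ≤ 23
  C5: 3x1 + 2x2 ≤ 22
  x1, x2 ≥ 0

Evaluate the objective at each vertex of the feasible region:
  z(0, 0) = 0
  z(3.5, 0) = -38.5
  z(2, 3) = -46  ←
  z(0, 5) = -40
The minimum is at x1 = 2, x2 = 3.

x1 = 2, x2 = 3, z = -46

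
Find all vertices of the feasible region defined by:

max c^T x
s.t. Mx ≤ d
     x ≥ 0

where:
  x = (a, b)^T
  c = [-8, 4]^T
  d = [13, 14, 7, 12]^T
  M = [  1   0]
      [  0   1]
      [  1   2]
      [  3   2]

(0, 0), (4, 0), (2.5, 2.25), (0, 3.5)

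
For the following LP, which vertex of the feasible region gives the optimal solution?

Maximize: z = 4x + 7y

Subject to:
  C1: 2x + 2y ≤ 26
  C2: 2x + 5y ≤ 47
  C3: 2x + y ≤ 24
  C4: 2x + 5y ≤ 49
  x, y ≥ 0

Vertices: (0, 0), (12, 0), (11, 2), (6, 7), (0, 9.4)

Evaluate the objective at each vertex of the feasible region:
  z(0, 0) = 0
  z(12, 0) = 48
  z(11, 2) = 58
  z(6, 7) = 73  ←
  z(0, 9.4) = 65.8
The maximum is at x = 6, y = 7.

(6, 7)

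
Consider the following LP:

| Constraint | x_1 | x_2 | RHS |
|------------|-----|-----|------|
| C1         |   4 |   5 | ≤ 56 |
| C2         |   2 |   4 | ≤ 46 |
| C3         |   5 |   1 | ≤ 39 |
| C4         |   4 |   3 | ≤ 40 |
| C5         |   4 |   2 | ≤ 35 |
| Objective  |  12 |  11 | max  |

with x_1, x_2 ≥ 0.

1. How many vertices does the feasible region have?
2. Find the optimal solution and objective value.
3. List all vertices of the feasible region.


1. 6
2. x_1 = 4, x_2 = 8, z = 136
3. (0, 0), (7.8, 0), (7.167, 3.167), (6.25, 5), (4, 8), (0, 11.2)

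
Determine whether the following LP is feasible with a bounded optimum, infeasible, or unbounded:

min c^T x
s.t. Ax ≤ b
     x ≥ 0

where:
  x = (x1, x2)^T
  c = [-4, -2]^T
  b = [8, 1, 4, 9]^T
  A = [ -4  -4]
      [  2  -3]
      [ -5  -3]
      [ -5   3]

Unbounded (objective can decrease without bound)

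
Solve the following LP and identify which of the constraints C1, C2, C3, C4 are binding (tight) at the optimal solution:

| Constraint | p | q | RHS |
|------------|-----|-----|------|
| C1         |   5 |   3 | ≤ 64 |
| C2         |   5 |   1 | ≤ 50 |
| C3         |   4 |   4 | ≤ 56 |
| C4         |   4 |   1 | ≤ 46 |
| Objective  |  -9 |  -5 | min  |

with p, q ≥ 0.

At p = 9, q = 5, compute slack b - a·x for each constraint:
  C1: 64 − 60 = 4  (slack)
  C2: 50 − 50 = 0  (binding)
  C3: 56 − 56 = 0  (binding)
  C4: 46 − 41 = 5  (slack)

Optimal: p = 9, q = 5
Binding: C2, C3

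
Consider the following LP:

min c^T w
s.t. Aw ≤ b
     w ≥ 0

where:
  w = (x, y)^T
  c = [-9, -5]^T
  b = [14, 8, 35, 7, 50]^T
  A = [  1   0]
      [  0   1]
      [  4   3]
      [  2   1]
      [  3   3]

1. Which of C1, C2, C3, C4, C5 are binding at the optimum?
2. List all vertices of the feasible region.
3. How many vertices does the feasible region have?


1. C4
2. (0, 0), (3.5, 0), (0, 7)
3. 3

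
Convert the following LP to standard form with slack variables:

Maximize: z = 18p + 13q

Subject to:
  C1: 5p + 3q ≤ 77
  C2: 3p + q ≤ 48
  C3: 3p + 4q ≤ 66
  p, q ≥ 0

max z = 18p + 13q

s.t.
  5p + 3q + s1 = 77
  3p + q + s2 = 48
  3p + 4q + s3 = 66
  p, q, s1, s2, s3 ≥ 0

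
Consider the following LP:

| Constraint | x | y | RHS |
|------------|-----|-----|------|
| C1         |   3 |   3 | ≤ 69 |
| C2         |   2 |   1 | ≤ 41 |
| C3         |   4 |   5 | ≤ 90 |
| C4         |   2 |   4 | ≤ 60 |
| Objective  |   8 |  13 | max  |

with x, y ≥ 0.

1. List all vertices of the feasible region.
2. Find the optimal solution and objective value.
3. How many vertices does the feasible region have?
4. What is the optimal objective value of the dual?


1. (0, 0), (20.5, 0), (19.17, 2.667), (10, 10), (0, 15)
2. x = 10, y = 10, z = 210
3. 5
4. 210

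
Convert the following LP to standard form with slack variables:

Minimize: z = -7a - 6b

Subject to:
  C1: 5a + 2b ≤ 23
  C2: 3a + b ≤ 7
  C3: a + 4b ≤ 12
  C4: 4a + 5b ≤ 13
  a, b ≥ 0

min z = -7a - 6b

s.t.
  5a + 2b + s1 = 23
  3a + b + s2 = 7
  a + 4b + s3 = 12
  4a + 5b + s4 = 13
  a, b, s1, s2, s3, s4 ≥ 0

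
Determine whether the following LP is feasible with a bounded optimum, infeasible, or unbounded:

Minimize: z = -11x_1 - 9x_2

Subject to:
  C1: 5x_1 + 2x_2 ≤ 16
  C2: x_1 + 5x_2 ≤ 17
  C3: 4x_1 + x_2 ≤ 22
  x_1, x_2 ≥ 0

Feasible with a bounded optimal solution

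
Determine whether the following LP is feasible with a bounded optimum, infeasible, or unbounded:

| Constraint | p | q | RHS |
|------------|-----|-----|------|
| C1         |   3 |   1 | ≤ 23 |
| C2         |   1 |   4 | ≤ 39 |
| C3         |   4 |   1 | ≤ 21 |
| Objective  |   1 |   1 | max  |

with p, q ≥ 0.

Feasible with a bounded optimal solution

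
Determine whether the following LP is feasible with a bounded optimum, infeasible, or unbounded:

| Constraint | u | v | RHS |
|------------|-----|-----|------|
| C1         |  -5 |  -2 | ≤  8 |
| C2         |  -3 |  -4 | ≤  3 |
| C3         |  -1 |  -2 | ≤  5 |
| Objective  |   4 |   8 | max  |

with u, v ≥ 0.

Unbounded (objective can increase without bound)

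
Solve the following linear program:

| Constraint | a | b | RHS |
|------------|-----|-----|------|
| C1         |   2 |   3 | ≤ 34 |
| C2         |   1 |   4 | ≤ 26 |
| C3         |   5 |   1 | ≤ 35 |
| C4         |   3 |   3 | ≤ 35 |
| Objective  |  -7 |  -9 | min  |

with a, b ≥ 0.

Evaluate the objective at each vertex of the feasible region:
  z(0, 0) = 0
  z(7, 0) = -49
  z(6, 5) = -87  ←
  z(0, 6.5) = -58.5
The minimum is at a = 6, b = 5.

a = 6, b = 5, z = -87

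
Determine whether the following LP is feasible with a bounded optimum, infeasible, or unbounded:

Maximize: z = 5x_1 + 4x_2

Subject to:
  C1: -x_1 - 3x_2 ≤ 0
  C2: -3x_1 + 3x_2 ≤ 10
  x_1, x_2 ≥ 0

Unbounded (objective can increase without bound)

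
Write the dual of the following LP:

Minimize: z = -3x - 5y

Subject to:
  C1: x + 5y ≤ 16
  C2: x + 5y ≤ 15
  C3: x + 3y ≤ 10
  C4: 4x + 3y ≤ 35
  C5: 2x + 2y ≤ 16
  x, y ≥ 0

Primal min cᵀx s.t. Ax ≤ b, x ≥ 0  →  Dual max −bᵀy s.t. Aᵀy ≥ −c, y ≥ 0.

Maximize: z = -16y1 - 15y2 - 10y3 - 35y4 - 16y5

Subject to:
  y1 + y2 + y3 + 4y4 + 2y5 ≥ 3
  5y1 + 5y2 + 3y3 + 3y4 + 2y5 ≥ 5
  y1, y2, y3, y4, y5 ≥ 0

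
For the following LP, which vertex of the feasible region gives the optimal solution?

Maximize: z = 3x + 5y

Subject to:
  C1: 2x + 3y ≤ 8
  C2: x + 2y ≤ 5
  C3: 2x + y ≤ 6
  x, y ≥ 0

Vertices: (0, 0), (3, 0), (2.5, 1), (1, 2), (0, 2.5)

Evaluate the objective at each vertex of the feasible region:
  z(0, 0) = 0
  z(3, 0) = 9
  z(2.5, 1) = 12.5
  z(1, 2) = 13  ←
  z(0, 2.5) = 12.5
The maximum is at x = 1, y = 2.

(1, 2)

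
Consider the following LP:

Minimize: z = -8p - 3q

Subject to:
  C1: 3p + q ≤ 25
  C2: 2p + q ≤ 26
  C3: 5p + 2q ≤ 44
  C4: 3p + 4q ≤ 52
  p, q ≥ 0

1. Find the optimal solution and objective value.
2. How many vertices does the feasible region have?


1. p = 6, q = 7, z = -69
2. 5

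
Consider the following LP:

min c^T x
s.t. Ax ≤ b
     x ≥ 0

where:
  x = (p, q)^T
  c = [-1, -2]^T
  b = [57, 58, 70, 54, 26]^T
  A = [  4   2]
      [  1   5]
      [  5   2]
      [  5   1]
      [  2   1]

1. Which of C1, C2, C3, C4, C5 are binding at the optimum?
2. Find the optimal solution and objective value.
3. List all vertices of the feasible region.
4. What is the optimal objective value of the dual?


1. C2, C5
2. p = 8, q = 10, z = -28
3. (0, 0), (10.8, 0), (9.333, 7.333), (8, 10), (0, 11.6)
4. -28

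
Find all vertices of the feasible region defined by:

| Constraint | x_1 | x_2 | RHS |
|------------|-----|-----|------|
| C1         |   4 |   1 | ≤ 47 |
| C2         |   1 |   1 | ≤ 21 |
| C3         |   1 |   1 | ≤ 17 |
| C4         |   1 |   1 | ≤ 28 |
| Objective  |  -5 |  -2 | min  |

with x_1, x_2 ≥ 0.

(0, 0), (11.75, 0), (10, 7), (0, 17)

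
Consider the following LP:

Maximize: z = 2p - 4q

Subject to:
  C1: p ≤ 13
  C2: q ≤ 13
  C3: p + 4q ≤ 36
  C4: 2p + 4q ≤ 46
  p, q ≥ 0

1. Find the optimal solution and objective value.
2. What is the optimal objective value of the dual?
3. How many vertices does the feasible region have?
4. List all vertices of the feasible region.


1. p = 13, q = 0, z = 26
2. 26
3. 5
4. (0, 0), (13, 0), (13, 5), (10, 6.5), (0, 9)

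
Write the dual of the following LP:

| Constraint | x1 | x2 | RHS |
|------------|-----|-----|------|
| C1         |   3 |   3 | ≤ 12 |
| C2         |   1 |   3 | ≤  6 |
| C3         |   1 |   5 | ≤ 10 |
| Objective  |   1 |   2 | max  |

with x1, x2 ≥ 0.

Primal max cᵀx s.t. Ax ≤ b, x ≥ 0  →  Dual min bᵀy s.t. Aᵀy ≥ c, y ≥ 0.

Minimize: z = 12y1 + 6y2 + 10y3

Subject to:
  3y1 + y2 + y3 ≥ 1
  3y1 + 3y2 + 5y3 ≥ 2
  y1, y2, y3 ≥ 0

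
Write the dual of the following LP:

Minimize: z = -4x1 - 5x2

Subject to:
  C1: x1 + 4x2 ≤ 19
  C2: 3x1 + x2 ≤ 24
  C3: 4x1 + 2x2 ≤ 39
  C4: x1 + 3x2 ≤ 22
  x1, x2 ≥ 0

Primal min cᵀx s.t. Ax ≤ b, x ≥ 0  →  Dual max −bᵀy s.t. Aᵀy ≥ −c, y ≥ 0.

Maximize: z = -19y1 - 24y2 - 39y3 - 22y4

Subject to:
  y1 + 3y2 + 4y3 + y4 ≥ 4
  4y1 + y2 + 2y3 + 3y4 ≥ 5
  y1, y2, y3, y4 ≥ 0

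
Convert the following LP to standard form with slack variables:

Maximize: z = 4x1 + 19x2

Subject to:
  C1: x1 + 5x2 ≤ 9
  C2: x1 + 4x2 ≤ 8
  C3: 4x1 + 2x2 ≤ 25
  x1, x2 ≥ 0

max z = 4x1 + 19x2

s.t.
  x1 + 5x2 + s1 = 9
  x1 + 4x2 + s2 = 8
  4x1 + 2x2 + s3 = 25
  x1, x2, s1, s2, s3 ≥ 0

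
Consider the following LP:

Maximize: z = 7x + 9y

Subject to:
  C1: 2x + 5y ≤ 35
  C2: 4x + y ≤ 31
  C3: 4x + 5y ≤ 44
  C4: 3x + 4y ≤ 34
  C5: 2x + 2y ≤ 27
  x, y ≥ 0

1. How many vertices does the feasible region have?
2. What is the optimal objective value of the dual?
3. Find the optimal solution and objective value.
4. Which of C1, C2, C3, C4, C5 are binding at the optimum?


1. 6
2. 78
3. x = 6, y = 4, z = 78
4. C3, C4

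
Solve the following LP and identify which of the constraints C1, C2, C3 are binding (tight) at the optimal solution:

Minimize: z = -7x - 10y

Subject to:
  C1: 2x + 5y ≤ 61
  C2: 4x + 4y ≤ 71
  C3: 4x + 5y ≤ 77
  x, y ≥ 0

At x = 8, y = 9, compute slack b - a·x for each constraint:
  C1: 61 − 61 = 0  (binding)
  C2: 71 − 68 = 3  (slack)
  C3: 77 − 77 = 0  (binding)

Optimal: x = 8, y = 9
Binding: C1, C3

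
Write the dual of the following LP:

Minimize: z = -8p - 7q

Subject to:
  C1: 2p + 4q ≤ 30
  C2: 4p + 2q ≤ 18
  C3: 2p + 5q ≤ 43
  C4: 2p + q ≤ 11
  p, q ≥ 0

Primal min cᵀx s.t. Ax ≤ b, x ≥ 0  →  Dual max −bᵀy s.t. Aᵀy ≥ −c, y ≥ 0.

Maximize: z = -30y1 - 18y2 - 43y3 - 11y4

Subject to:
  2y1 + 4y2 + 2y3 + 2y4 ≥ 8
  4y1 + 2y2 + 5y3 + y4 ≥ 7
  y1, y2, y3, y4 ≥ 0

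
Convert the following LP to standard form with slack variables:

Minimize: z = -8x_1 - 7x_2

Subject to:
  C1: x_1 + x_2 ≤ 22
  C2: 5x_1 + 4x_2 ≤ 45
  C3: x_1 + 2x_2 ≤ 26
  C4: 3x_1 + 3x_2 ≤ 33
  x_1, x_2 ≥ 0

min z = -8x_1 - 7x_2

s.t.
  x_1 + x_2 + s1 = 22
  5x_1 + 4x_2 + s2 = 45
  x_1 + 2x_2 + s3 = 26
  3x_1 + 3x_2 + s4 = 33
  x_1, x_2, s1, s2, s3, s4 ≥ 0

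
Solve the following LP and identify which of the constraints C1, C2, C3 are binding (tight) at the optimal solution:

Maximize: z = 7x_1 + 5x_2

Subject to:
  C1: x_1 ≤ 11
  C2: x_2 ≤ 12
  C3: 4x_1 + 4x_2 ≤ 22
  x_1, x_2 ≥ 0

At x_1 = 5.5, x_2 = 0, compute slack b - a·x for each constraint:
  C1: 11 − 5.5 = 5.5  (slack)
  C2: 12 − 0 = 12  (slack)
  C3: 22 − 22 = 0  (binding)

Optimal: x_1 = 5.5, x_2 = 0
Binding: C3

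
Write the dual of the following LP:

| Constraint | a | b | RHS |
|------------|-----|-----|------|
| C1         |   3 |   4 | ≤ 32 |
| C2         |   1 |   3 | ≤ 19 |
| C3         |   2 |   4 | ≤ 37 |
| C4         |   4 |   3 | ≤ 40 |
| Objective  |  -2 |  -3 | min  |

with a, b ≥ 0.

Primal min cᵀx s.t. Ax ≤ b, x ≥ 0  →  Dual max −bᵀy s.t. Aᵀy ≥ −c, y ≥ 0.

Maximize: z = -32y1 - 19y2 - 37y3 - 40y4

Subject to:
  3y1 + y2 + 2y3 + 4y4 ≥ 2
  4y1 + 3y2 + 4y3 + 3y4 ≥ 3
  y1, y2, y3, y4 ≥ 0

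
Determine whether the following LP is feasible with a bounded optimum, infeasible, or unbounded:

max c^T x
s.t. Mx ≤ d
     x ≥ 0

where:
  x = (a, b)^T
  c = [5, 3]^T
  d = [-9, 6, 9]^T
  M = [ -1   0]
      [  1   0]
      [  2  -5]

Infeasible (no feasible solution exists)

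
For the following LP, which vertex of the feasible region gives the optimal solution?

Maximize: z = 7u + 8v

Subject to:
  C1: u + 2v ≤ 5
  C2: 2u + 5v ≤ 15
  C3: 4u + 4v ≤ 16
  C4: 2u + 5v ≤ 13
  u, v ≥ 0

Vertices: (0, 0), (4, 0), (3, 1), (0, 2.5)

Evaluate the objective at each vertex of the feasible region:
  z(0, 0) = 0
  z(4, 0) = 28
  z(3, 1) = 29  ←
  z(0, 2.5) = 20
The maximum is at u = 3, v = 1.

(3, 1)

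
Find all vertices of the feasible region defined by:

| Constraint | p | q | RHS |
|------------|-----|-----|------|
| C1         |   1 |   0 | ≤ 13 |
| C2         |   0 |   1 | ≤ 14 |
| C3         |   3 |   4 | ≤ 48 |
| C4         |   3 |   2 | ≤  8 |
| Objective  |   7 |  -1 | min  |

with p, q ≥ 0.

(0, 0), (2.667, 0), (0, 4)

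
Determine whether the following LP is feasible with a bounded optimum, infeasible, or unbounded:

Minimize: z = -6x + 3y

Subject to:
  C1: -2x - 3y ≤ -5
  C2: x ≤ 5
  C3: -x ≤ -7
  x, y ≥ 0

Infeasible (no feasible solution exists)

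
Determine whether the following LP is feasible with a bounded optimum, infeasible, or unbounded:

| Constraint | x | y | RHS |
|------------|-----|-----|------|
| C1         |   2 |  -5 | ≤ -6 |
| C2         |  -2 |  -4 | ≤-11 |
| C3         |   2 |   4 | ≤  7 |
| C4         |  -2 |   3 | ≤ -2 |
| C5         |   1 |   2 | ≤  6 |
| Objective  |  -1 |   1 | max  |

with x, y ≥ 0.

Infeasible (no feasible solution exists)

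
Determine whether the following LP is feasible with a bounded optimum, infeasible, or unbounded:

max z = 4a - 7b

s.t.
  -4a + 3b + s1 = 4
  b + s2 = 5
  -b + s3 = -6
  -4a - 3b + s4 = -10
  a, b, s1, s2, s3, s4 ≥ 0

Infeasible (no feasible solution exists)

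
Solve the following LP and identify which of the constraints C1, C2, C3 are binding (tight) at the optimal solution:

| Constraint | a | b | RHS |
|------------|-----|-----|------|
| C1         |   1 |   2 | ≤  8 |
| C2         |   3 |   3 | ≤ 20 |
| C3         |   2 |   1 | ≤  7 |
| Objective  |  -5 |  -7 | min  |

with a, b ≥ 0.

At a = 2, b = 3, compute slack b - a·x for each constraint:
  C1: 8 − 8 = 0  (binding)
  C2: 20 − 15 = 5  (slack)
  C3: 7 − 7 = 0  (binding)

Optimal: a = 2, b = 3
Binding: C1, C3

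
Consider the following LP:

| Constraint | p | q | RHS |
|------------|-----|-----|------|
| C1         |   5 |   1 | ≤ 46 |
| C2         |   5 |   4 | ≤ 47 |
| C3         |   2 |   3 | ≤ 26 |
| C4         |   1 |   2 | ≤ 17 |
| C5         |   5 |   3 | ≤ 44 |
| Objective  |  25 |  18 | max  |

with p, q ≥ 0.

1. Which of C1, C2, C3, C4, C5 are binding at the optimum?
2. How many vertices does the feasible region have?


1. C2, C5
2. 6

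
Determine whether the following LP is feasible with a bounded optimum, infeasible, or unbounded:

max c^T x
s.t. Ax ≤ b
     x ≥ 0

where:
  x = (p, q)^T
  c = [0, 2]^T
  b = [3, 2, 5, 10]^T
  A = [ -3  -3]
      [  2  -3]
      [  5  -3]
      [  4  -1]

Unbounded (objective can increase without bound)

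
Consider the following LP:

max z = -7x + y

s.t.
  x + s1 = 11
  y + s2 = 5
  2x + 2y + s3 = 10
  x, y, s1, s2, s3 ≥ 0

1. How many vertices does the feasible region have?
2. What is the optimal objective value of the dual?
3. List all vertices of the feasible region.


1. 3
2. 5
3. (0, 0), (5, 0), (0, 5)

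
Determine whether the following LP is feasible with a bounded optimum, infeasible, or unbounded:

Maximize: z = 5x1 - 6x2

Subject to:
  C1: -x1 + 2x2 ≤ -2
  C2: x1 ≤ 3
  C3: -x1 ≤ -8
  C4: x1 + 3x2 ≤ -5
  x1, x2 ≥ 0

Infeasible (no feasible solution exists)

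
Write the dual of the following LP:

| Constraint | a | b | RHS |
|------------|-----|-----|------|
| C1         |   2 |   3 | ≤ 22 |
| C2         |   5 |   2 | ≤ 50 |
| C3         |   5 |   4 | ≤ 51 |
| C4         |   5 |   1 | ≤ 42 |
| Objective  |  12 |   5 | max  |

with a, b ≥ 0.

Primal max cᵀx s.t. Ax ≤ b, x ≥ 0  →  Dual min bᵀy s.t. Aᵀy ≥ c, y ≥ 0.

Minimize: z = 22y1 + 50y2 + 51y3 + 42y4

Subject to:
  2y1 + 5y2 + 5y3 + 5y4 ≥ 12
  3y1 + 2y2 + 4y3 + y4 ≥ 5
  y1, y2, y3, y4 ≥ 0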